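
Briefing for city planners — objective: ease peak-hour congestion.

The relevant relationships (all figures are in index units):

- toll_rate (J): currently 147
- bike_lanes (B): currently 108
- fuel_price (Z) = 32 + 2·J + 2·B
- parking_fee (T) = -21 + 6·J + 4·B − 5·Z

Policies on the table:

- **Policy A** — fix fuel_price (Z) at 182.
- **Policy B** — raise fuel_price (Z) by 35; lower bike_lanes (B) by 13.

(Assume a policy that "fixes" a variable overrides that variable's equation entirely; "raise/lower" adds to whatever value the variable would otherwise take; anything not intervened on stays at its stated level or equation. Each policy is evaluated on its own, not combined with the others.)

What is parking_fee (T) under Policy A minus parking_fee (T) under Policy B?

1897

Policy A (Z := 182):
  J = 147
  B = 108
  Z = 182
  T = -21 + 6·147 + 4·108 − 5·182 = 383
Policy B (Z + 35, B − 13):
  J = 147
  B = 108 − 13 = 95
  Z = 32 + 2·147 + 2·95 (+35 from intervention) = 551
  T = -21 + 6·147 + 4·95 − 5·551 = -1514
T: 383 − (-1514) = 1897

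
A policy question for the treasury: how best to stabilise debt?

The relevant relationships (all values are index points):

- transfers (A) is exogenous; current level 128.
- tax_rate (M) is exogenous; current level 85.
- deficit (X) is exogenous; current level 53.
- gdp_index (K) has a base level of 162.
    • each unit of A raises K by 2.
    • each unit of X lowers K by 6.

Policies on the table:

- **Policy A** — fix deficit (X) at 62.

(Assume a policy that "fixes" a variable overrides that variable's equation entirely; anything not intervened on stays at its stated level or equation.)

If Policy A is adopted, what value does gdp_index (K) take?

46

Policy A (X := 62):
  A = 128
  X = 62
  K = 162 + 2·128 − 6·62 = 46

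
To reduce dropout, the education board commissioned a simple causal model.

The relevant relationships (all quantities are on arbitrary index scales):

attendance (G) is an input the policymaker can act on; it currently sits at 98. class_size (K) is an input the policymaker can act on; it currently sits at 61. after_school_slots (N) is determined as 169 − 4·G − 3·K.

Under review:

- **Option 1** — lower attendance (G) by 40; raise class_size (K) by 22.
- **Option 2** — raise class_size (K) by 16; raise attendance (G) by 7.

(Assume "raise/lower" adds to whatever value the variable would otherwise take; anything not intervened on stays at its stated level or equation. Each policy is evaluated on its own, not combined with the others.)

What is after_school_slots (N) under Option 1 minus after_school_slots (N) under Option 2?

170

Option 1 (G − 40, K + 22):
  G = 98 − 40 = 58
  K = 61 + 22 = 83
  N = 169 − 4·58 − 3·83 = -312
Option 2 (K + 16, G + 7):
  G = 98 + 7 = 105
  K = 61 + 16 = 77
  N = 169 − 4·105 − 3·77 = -482
N: -312 − (-482) = 170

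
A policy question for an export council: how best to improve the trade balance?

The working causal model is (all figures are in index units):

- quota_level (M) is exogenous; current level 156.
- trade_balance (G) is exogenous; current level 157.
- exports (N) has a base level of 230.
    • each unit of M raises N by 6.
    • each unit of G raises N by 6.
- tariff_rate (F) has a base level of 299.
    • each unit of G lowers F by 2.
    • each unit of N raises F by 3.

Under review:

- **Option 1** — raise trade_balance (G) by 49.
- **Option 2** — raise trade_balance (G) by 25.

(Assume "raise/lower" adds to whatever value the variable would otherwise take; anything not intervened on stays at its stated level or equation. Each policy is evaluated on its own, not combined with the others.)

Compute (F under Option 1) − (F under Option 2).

Option 1 (G + 49):
  M = 156
  G = 157 + 49 = 206
  N = 230 + 6·156 + 6·206 = 2402
  F = 299 − 2·206 + 3·2402 = 7093
Option 2 (G + 25):
  M = 156
  G = 157 + 25 = 182
  N = 230 + 6·156 + 6·182 = 2258
  F = 299 − 2·182 + 3·2258 = 6709
F: 7093 − 6709 = 384

384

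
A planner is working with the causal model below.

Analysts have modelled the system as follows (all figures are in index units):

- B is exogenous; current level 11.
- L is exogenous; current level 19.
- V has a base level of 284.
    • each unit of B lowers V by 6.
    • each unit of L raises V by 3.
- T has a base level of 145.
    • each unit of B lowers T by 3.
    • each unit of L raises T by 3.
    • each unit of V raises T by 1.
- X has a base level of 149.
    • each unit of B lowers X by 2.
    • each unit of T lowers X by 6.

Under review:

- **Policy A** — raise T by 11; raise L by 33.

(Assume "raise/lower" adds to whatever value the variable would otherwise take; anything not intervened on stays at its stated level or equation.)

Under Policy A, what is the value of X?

Policy A (T + 11, L + 33):
  B = 11
  L = 19 + 33 = 52
  V = 284 − 6·11 + 3·52 = 374
  T = 145 − 3·11 + 3·52 + 374 (+11 from intervention) = 653
  X = 149 − 2·11 − 6·653 = -3791

-3791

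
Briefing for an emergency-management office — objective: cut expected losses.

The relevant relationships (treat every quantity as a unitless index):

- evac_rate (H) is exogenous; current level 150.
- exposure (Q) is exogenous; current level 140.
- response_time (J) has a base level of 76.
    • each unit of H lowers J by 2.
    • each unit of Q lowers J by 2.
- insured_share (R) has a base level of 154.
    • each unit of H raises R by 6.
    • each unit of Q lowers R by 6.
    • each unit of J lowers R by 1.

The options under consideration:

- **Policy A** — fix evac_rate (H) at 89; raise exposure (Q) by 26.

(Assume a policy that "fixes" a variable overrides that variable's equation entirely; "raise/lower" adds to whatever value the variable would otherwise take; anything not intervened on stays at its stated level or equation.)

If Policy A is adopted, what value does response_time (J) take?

Policy A (H := 89, Q + 26):
  H = 89
  Q = 140 + 26 = 166
  J = 76 − 2·89 − 2·166 = -434

-434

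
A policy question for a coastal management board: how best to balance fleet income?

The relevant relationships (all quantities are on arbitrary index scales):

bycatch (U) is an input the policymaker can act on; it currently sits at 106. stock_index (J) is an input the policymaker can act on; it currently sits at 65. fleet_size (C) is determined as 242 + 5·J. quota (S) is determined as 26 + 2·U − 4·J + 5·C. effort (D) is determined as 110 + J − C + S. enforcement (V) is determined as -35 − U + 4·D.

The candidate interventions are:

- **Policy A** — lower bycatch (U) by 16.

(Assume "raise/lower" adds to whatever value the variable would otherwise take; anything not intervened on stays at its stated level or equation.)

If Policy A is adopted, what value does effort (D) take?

Policy A (U − 16):
  U = 106 − 16 = 90
  J = 65
  C = 242 + 5·65 = 567
  S = 26 + 2·90 − 4·65 + 5·567 = 2781
  D = 110 + 65 − 567 + 2781 = 2389

2389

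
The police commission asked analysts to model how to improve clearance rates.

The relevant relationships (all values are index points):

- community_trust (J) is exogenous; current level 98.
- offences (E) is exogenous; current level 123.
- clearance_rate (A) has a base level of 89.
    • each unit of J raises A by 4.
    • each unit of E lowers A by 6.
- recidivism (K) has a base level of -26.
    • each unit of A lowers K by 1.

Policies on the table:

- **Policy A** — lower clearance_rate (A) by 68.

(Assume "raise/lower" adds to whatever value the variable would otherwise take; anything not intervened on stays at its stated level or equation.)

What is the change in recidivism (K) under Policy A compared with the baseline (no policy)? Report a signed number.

Baseline:
  J = 98
  E = 123
  A = 89 + 4·98 − 6·123 = -257
  K = -26 − (-257) = 231
Policy A (A − 68):
  J = 98
  E = 123
  A = 89 + 4·98 − 6·123 (−68 from intervention) = -325
  K = -26 − (-325) = 299
Change in K: 299 − 231 = 68

68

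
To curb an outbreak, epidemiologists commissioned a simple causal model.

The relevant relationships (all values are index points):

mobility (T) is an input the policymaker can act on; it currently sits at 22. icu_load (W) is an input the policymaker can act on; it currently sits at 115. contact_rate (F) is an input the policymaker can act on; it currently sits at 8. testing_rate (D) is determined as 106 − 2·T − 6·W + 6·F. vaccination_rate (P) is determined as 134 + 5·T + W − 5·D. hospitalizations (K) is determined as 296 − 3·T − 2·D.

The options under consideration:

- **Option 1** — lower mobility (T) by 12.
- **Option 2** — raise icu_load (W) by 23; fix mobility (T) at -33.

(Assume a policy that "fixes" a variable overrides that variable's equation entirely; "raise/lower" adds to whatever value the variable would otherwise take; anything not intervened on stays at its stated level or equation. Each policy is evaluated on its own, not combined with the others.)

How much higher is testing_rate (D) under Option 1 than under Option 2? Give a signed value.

Option 1 (T − 12):
  T = 22 − 12 = 10
  W = 115
  F = 8
  D = 106 − 2·10 − 6·115 + 6·8 = -556
Option 2 (W + 23, T := -33):
  T = -33
  W = 115 + 23 = 138
  F = 8
  D = 106 − 2·(-33) − 6·138 + 6·8 = -608
D: -556 − (-608) = 52

52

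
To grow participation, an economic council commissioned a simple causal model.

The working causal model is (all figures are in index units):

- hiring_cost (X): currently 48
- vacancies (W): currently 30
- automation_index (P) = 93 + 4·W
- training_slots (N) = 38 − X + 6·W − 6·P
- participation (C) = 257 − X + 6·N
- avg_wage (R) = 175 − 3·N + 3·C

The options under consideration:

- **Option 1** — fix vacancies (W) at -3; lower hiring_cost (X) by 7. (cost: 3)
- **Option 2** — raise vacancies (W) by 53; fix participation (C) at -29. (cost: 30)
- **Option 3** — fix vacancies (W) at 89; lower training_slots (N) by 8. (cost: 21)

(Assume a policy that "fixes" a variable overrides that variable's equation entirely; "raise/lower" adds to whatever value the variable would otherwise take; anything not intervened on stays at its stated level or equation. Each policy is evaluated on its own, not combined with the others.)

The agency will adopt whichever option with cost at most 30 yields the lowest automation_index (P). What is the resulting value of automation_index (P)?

81

Option 1 (W := -3, X − 7):
  W = -3
  P = 93 + 4·(-3) = 81
Option 2 (W + 53, C := -29):
  W = 30 + 53 = 83
  P = 93 + 4·83 = 425
Option 3 (W := 89, N − 8):
  W = 89
  P = 93 + 4·89 = 449
Comparing — Option 1: P=81, Option 2: P=425, Option 3: P=449. Lowest is 81 (Option 1).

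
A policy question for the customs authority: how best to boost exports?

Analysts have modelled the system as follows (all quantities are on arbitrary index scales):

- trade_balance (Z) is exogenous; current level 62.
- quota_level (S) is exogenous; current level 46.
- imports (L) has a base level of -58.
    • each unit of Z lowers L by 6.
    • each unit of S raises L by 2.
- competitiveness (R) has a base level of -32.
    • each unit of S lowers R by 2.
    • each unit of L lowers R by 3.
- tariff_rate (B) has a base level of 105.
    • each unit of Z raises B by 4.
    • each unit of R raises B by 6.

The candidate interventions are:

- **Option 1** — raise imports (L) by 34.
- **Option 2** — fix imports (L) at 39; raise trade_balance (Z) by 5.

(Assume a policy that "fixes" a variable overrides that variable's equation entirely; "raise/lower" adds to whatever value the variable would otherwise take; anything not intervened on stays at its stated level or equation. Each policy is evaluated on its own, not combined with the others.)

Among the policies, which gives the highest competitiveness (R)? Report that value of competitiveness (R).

Option 1 (L + 34):
  Z = 62
  S = 46
  L = -58 − 6·62 + 2·46 (+34 from intervention) = -304
  R = -32 − 2·46 − 3·(-304) = 788
Option 2 (L := 39, Z + 5):
  Z = 62 + 5 = 67
  S = 46
  L = 39
  R = -32 − 2·46 − 3·39 = -241
Comparing — Option 1: R=788, Option 2: R=-241. Highest is 788 (Option 1).

788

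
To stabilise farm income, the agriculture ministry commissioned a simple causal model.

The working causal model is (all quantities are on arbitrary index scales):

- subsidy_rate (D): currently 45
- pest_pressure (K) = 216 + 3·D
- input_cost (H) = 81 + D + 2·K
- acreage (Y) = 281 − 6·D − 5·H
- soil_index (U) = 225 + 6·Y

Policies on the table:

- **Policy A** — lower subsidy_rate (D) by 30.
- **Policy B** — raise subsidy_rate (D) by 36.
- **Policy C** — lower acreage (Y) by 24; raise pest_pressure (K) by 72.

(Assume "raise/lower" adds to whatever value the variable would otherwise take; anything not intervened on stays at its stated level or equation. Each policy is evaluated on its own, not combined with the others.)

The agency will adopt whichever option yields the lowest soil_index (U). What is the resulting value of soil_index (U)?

-33405

Policy A (D − 30):
  D = 45 − 30 = 15
  K = 216 + 3·15 = 261
  H = 81 + 15 + 2·261 = 618
  Y = 281 − 6·15 − 5·618 = -2899
  U = 225 + 6·(-2899) = -17169
Policy B (D + 36):
  D = 45 + 36 = 81
  K = 216 + 3·81 = 459
  H = 81 + 81 + 2·459 = 1080
  Y = 281 − 6·81 − 5·1080 = -5605
  U = 225 + 6·(-5605) = -33405
Policy C (Y − 24, K + 72):
  D = 45
  K = 216 + 3·45 (+72 from intervention) = 423
  H = 81 + 45 + 2·423 = 972
  Y = 281 − 6·45 − 5·972 (−24 from intervention) = -4873
  U = 225 + 6·(-4873) = -29013
Comparing — Policy A: U=-17169, Policy B: U=-33405, Policy C: U=-29013. Lowest is -33405 (Policy B).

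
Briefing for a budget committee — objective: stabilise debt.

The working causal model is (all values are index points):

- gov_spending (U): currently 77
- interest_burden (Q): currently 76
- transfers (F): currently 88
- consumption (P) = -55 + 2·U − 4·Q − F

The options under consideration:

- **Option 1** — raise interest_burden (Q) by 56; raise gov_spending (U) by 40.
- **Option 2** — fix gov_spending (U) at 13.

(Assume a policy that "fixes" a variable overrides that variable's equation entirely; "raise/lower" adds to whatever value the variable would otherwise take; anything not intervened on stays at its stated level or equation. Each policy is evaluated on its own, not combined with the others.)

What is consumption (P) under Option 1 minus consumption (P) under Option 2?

Option 1 (Q + 56, U + 40):
  U = 77 + 40 = 117
  Q = 76 + 56 = 132
  F = 88
  P = -55 + 2·117 − 4·132 − 88 = -437
Option 2 (U := 13):
  U = 13
  Q = 76
  F = 88
  P = -55 + 2·13 − 4·76 − 88 = -421
P: -437 − (-421) = -16

-16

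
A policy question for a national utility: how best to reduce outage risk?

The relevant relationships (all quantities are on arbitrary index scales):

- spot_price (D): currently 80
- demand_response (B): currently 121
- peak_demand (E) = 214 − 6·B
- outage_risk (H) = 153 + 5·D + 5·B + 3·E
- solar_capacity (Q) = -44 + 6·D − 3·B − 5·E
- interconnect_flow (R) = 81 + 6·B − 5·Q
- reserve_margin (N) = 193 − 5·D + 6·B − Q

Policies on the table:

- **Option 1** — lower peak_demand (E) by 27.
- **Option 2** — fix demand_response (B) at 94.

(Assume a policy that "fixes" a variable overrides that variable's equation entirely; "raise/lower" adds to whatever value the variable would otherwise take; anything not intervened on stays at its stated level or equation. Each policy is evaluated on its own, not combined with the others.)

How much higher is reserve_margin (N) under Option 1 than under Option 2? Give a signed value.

-702

Option 1 (E − 27):
  D = 80
  B = 121
  E = 214 − 6·121 (−27 from intervention) = -539
  Q = -44 + 6·80 − 3·121 − 5·(-539) = 2768
  N = 193 − 5·80 + 6·121 − 2768 = -2249
Option 2 (B := 94):
  D = 80
  B = 94
  E = 214 − 6·94 = -350
  Q = -44 + 6·80 − 3·94 − 5·(-350) = 1904
  N = 193 − 5·80 + 6·94 − 1904 = -1547
N: -2249 − (-1547) = -702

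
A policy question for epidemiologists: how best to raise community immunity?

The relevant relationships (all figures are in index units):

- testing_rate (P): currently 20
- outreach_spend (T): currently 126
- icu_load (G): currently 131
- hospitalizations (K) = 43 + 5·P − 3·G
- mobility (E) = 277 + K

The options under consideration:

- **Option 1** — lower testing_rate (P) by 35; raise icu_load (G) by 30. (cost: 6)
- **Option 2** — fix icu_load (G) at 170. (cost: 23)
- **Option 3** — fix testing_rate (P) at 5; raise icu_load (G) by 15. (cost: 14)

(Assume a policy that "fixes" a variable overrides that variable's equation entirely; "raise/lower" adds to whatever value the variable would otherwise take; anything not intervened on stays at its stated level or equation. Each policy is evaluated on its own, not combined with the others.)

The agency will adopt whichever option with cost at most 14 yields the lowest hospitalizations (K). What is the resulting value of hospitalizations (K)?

-515

Option 1 (P − 35, G + 30):
  P = 20 − 35 = -15
  G = 131 + 30 = 161
  K = 43 + 5·(-15) − 3·161 = -515
Option 3 (P := 5, G + 15):
  P = 5
  G = 131 + 15 = 146
  K = 43 + 5·5 − 3·146 = -370
Comparing — Option 1: K=-515, Option 3: K=-370. Lowest is -515 (Option 1).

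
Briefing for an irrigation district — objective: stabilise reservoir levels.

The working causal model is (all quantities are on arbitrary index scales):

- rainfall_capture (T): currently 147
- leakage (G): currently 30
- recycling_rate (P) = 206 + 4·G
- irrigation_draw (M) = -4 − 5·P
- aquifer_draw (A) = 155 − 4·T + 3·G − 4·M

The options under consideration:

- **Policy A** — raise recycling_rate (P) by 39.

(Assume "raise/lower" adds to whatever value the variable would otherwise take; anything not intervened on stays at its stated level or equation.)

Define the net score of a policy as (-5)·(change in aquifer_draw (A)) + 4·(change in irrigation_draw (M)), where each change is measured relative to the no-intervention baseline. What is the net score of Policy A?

-4680

Baseline:
  T = 147
  G = 30
  P = 206 + 4·30 = 326
  M = -4 − 5·326 = -1634
  A = 155 − 4·147 + 3·30 − 4·(-1634) = 6193
Policy A (P + 39):
  T = 147
  G = 30
  P = 206 + 4·30 (+39 from intervention) = 365
  M = -4 − 5·365 = -1829
  A = 155 − 4·147 + 3·30 − 4·(-1829) = 6973
ΔA = 6973 − 6193 = 780; ΔM = -1829 − (-1634) = -195
Score = (-5)·780 + 4·(-195) = -4680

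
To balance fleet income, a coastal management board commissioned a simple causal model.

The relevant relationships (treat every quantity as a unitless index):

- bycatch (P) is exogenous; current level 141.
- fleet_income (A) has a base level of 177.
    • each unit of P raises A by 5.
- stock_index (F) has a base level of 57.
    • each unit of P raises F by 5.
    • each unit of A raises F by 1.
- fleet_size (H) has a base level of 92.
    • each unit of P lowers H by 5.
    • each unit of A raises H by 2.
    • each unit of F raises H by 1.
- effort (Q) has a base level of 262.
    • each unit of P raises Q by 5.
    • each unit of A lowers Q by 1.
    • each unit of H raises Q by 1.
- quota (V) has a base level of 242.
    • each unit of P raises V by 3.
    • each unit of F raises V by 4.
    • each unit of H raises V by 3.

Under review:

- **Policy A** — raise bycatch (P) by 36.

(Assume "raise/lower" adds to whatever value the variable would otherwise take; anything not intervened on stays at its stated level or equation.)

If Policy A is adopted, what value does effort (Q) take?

Policy A (P + 36):
  P = 141 + 36 = 177
  A = 177 + 5·177 = 1062
  F = 57 + 5·177 + 1062 = 2004
  H = 92 − 5·177 + 2·1062 + 2004 = 3335
  Q = 262 + 5·177 − 1062 + 3335 = 3420

3420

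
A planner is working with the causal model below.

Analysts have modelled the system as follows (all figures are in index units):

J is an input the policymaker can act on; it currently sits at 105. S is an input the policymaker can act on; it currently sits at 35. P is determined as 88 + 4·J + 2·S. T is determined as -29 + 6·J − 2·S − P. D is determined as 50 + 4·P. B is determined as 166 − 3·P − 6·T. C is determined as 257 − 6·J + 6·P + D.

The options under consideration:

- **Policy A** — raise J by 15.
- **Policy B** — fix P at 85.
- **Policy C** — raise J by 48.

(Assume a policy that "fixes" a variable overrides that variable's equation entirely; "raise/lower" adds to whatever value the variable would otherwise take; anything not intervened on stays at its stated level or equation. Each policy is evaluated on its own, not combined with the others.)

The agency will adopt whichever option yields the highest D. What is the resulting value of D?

3130

Policy A (J + 15):
  J = 105 + 15 = 120
  S = 35
  P = 88 + 4·120 + 2·35 = 638
  D = 50 + 4·638 = 2602
Policy B (P := 85):
  J = 105
  S = 35
  P = 85
  D = 50 + 4·85 = 390
Policy C (J + 48):
  J = 105 + 48 = 153
  S = 35
  P = 88 + 4·153 + 2·35 = 770
  D = 50 + 4·770 = 3130
Comparing — Policy A: D=2602, Policy B: D=390, Policy C: D=3130. Highest is 3130 (Policy C).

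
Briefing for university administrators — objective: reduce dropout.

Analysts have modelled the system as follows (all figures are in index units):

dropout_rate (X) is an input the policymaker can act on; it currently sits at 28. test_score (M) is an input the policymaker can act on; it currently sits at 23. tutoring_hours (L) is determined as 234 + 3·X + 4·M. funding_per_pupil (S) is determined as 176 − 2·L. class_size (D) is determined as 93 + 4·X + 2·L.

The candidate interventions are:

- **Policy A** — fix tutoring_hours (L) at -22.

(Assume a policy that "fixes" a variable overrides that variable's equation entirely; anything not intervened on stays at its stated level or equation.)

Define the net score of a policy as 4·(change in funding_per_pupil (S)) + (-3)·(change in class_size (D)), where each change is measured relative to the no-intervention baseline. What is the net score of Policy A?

6048

Baseline:
  X = 28
  M = 23
  L = 234 + 3·28 + 4·23 = 410
  S = 176 − 2·410 = -644
  D = 93 + 4·28 + 2·410 = 1025
Policy A (L := -22):
  X = 28
  M = 23
  L = -22
  S = 176 − 2·(-22) = 220
  D = 93 + 4·28 + 2·(-22) = 161
ΔS = 220 − (-644) = 864; ΔD = 161 − 1025 = -864
Score = 4·864 + (-3)·(-864) = 6048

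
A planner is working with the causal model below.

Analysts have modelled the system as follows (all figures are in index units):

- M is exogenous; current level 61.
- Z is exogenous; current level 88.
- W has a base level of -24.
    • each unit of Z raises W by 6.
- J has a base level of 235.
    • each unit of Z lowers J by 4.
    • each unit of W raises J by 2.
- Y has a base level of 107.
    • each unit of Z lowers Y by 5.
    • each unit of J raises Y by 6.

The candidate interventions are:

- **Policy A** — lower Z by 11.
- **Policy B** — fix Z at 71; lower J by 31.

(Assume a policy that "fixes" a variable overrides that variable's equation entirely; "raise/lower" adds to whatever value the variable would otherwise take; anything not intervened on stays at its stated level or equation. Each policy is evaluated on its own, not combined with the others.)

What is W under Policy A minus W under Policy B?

36

Policy A (Z − 11):
  Z = 88 − 11 = 77
  W = -24 + 6·77 = 438
Policy B (Z := 71, J − 31):
  Z = 71
  W = -24 + 6·71 = 402
W: 438 − 402 = 36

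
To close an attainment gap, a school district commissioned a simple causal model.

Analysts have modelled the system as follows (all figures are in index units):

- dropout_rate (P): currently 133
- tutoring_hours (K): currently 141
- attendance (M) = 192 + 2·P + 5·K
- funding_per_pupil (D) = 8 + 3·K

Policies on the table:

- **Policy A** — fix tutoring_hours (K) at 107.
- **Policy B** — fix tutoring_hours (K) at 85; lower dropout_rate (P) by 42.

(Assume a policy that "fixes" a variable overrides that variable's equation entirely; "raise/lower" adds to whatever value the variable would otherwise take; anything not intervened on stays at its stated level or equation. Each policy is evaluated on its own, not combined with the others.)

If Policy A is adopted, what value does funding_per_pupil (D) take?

329

Policy A (K := 107):
  K = 107
  D = 8 + 3·107 = 329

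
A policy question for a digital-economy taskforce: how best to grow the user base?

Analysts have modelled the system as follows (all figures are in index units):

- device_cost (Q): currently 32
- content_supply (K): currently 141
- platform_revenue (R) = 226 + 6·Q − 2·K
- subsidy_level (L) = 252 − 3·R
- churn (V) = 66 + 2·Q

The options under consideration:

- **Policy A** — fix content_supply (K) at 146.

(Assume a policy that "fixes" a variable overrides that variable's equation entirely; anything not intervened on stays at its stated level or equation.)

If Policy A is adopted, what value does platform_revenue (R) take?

126

Policy A (K := 146):
  Q = 32
  K = 146
  R = 226 + 6·32 − 2·146 = 126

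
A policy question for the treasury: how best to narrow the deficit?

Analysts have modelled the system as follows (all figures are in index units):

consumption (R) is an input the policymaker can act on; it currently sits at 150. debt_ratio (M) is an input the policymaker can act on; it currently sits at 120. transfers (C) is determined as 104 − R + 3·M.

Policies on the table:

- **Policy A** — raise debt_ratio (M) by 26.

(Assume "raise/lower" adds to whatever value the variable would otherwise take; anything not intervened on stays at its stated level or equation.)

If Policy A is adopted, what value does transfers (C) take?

Policy A (M + 26):
  R = 150
  M = 120 + 26 = 146
  C = 104 − 150 + 3·146 = 392

392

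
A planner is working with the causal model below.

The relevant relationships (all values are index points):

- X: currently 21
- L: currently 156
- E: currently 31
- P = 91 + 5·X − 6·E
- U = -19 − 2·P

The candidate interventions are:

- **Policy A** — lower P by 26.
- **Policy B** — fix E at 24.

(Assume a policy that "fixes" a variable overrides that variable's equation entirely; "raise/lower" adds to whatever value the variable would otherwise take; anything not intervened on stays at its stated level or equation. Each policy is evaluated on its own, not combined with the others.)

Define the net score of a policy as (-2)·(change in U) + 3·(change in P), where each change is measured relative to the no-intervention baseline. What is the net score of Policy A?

Baseline:
  X = 21
  E = 31
  P = 91 + 5·21 − 6·31 = 10
  U = -19 − 2·10 = -39
Policy A (P − 26):
  X = 21
  E = 31
  P = 91 + 5·21 − 6·31 (−26 from intervention) = -16
  U = -19 − 2·(-16) = 13
ΔU = 13 − (-39) = 52; ΔP = -16 − 10 = -26
Score = (-2)·52 + 3·(-26) = -182

-182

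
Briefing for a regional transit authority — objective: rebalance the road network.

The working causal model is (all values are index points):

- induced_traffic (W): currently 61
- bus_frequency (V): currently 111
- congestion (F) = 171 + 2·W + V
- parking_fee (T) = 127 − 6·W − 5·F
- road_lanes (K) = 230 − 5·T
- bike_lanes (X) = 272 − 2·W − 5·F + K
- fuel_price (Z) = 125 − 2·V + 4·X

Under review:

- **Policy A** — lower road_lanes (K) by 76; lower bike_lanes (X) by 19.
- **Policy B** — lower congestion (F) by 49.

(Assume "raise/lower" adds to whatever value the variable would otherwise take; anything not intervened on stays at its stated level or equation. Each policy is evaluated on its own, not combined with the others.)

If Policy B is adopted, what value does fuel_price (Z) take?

34603

Policy B (F − 49):
  W = 61
  V = 111
  F = 171 + 2·61 + 111 (−49 from intervention) = 355
  T = 127 − 6·61 − 5·355 = -2014
  K = 230 − 5·(-2014) = 10300
  X = 272 − 2·61 − 5·355 + 10300 = 8675
  Z = 125 − 2·111 + 4·8675 = 34603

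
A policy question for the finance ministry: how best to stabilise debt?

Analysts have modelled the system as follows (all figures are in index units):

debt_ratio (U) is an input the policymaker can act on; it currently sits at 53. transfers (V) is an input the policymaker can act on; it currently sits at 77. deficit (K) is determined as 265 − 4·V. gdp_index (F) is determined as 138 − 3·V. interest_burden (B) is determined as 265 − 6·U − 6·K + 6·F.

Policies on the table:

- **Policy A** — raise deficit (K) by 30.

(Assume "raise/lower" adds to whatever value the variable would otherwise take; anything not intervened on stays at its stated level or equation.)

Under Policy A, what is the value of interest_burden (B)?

Policy A (K + 30):
  U = 53
  V = 77
  K = 265 − 4·77 (+30 from intervention) = -13
  F = 138 − 3·77 = -93
  B = 265 − 6·53 − 6·(-13) + 6·(-93) = -533

-533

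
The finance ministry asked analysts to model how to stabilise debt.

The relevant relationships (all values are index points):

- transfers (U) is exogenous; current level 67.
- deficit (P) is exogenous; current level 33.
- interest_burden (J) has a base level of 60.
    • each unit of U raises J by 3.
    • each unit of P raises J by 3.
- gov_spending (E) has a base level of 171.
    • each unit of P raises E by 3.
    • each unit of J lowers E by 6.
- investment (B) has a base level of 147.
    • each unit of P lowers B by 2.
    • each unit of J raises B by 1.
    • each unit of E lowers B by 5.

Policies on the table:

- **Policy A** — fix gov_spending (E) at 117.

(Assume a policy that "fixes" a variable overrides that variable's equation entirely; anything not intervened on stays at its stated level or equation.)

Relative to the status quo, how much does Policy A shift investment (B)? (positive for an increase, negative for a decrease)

-10035

Baseline:
  U = 67
  P = 33
  J = 60 + 3·67 + 3·33 = 360
  E = 171 + 3·33 − 6·360 = -1890
  B = 147 − 2·33 + 360 − 5·(-1890) = 9891
Policy A (E := 117):
  U = 67
  P = 33
  J = 60 + 3·67 + 3·33 = 360
  E = 117
  B = 147 − 2·33 + 360 − 5·117 = -144
Change in B: -144 − 9891 = -10035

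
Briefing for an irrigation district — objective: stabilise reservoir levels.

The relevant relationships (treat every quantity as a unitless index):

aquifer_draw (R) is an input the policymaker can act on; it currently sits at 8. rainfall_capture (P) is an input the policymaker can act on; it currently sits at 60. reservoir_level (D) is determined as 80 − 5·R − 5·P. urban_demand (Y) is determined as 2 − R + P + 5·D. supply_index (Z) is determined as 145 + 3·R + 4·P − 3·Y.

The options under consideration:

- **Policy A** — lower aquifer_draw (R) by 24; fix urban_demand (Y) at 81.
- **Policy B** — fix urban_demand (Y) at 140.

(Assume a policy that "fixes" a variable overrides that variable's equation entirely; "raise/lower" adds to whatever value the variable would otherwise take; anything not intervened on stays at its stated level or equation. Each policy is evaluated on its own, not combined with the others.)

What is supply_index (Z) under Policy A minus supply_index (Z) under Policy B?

105

Policy A (R − 24, Y := 81):
  R = 8 − 24 = -16
  P = 60
  D = 80 − 5·(-16) − 5·60 = -140
  Y = 81
  Z = 145 + 3·(-16) + 4·60 − 3·81 = 94
Policy B (Y := 140):
  R = 8
  P = 60
  D = 80 − 5·8 − 5·60 = -260
  Y = 140
  Z = 145 + 3·8 + 4·60 − 3·140 = -11
Z: 94 − (-11) = 105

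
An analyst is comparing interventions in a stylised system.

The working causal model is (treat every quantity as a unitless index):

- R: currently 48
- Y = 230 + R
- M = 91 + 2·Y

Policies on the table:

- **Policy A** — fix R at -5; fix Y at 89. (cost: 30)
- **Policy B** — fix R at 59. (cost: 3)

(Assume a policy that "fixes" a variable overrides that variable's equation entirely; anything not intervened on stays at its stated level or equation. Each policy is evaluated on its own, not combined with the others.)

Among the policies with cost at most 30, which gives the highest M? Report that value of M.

669

Policy A (R := -5, Y := 89):
  R = -5
  Y = 89
  M = 91 + 2·89 = 269
Policy B (R := 59):
  R = 59
  Y = 230 + 59 = 289
  M = 91 + 2·289 = 669
Comparing — Policy A: M=269, Policy B: M=669. Highest is 669 (Policy B).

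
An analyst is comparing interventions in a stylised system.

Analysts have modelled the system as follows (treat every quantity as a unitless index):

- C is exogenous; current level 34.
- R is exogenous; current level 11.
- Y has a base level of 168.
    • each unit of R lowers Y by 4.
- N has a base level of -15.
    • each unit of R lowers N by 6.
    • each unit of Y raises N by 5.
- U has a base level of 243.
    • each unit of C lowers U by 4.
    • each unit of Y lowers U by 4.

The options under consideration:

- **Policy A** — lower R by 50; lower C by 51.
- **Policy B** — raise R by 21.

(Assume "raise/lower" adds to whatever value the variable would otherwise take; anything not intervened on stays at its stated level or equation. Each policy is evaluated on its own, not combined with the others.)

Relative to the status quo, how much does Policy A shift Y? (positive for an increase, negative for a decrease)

Baseline:
  R = 11
  Y = 168 − 4·11 = 124
Policy A (R − 50, C − 51):
  R = 11 − 50 = -39
  Y = 168 − 4·(-39) = 324
Change in Y: 324 − 124 = 200

200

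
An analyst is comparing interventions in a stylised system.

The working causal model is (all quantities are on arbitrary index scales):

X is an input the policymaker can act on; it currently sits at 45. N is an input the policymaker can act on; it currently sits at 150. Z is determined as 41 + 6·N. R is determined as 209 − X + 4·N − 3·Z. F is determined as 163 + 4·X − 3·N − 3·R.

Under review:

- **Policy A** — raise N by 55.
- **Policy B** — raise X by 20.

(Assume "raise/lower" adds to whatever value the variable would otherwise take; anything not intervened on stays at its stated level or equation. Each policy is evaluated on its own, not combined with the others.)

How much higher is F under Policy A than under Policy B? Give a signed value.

Policy A (N + 55):
  X = 45
  N = 150 + 55 = 205
  Z = 41 + 6·205 = 1271
  R = 209 − 45 + 4·205 − 3·1271 = -2829
  F = 163 + 4·45 − 3·205 − 3·(-2829) = 8215
Policy B (X + 20):
  X = 45 + 20 = 65
  N = 150
  Z = 41 + 6·150 = 941
  R = 209 − 65 + 4·150 − 3·941 = -2079
  F = 163 + 4·65 − 3·150 − 3·(-2079) = 6210
F: 8215 − 6210 = 2005

2005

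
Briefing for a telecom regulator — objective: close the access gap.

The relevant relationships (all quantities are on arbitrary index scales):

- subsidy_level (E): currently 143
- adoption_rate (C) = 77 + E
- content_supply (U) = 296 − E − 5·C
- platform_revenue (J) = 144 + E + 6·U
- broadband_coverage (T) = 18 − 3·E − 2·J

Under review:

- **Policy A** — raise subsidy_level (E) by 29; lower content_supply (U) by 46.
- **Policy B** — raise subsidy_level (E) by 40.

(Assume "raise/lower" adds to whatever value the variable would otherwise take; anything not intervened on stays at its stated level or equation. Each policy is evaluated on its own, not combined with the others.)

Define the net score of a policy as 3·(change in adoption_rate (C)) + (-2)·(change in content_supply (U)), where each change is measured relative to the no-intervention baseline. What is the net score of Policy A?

527

Baseline:
  E = 143
  C = 77 + 143 = 220
  U = 296 − 143 − 5·220 = -947
Policy A (E + 29, U − 46):
  E = 143 + 29 = 172
  C = 77 + 172 = 249
  U = 296 − 172 − 5·249 (−46 from intervention) = -1167
ΔC = 249 − 220 = 29; ΔU = -1167 − (-947) = -220
Score = 3·29 + (-2)·(-220) = 527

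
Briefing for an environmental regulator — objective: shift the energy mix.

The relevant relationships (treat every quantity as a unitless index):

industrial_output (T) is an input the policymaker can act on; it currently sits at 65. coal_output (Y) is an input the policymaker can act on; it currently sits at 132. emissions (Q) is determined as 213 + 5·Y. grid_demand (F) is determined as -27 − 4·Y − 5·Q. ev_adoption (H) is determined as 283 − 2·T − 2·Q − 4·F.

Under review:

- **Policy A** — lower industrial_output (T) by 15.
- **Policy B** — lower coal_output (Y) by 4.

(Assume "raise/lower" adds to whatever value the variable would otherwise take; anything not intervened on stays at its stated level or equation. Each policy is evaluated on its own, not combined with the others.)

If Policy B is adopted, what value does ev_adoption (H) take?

Policy B (Y − 4):
  T = 65
  Y = 132 − 4 = 128
  Q = 213 + 5·128 = 853
  F = -27 − 4·128 − 5·853 = -4804
  H = 283 − 2·65 − 2·853 − 4·(-4804) = 17663

17663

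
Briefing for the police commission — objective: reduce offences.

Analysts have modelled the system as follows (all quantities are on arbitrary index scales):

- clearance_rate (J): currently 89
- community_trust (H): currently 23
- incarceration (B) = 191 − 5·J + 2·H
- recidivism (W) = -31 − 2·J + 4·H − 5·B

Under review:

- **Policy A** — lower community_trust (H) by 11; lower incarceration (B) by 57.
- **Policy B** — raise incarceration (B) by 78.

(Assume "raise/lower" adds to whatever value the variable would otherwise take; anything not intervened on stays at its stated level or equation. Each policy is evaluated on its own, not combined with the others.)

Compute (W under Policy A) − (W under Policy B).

Policy A (H − 11, B − 57):
  J = 89
  H = 23 − 11 = 12
  B = 191 − 5·89 + 2·12 (−57 from intervention) = -287
  W = -31 − 2·89 + 4·12 − 5·(-287) = 1274
Policy B (B + 78):
  J = 89
  H = 23
  B = 191 − 5·89 + 2·23 (+78 from intervention) = -130
  W = -31 − 2·89 + 4·23 − 5·(-130) = 533
W: 1274 − 533 = 741

741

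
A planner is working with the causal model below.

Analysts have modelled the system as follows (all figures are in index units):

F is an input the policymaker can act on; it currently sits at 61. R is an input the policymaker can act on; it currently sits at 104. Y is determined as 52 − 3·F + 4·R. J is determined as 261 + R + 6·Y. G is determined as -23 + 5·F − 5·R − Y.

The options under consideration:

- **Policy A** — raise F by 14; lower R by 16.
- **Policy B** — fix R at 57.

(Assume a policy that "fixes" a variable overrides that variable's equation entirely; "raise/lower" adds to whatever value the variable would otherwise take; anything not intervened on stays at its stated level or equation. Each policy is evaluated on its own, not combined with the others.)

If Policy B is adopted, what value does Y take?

Policy B (R := 57):
  F = 61
  R = 57
  Y = 52 − 3·61 + 4·57 = 97

97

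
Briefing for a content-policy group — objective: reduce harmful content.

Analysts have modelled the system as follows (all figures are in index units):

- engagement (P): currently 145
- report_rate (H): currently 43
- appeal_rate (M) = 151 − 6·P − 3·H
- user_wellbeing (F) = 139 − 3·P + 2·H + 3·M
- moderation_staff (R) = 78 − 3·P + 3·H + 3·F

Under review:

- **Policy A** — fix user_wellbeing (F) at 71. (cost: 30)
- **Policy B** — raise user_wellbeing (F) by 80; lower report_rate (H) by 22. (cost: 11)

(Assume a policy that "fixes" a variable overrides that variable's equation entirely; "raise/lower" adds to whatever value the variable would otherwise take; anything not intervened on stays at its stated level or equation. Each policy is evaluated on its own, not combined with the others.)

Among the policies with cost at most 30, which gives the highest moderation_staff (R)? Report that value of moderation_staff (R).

Policy A (F := 71):
  P = 145
  H = 43
  M = 151 − 6·145 − 3·43 = -848
  F = 71
  R = 78 − 3·145 + 3·43 + 3·71 = -15
Policy B (F + 80, H − 22):
  P = 145
  H = 43 − 22 = 21
  M = 151 − 6·145 − 3·21 = -782
  F = 139 − 3·145 + 2·21 + 3·(-782) (+80 from intervention) = -2520
  R = 78 − 3·145 + 3·21 + 3·(-2520) = -7854
Comparing — Policy A: R=-15, Policy B: R=-7854. Highest is -15 (Policy A).

-15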